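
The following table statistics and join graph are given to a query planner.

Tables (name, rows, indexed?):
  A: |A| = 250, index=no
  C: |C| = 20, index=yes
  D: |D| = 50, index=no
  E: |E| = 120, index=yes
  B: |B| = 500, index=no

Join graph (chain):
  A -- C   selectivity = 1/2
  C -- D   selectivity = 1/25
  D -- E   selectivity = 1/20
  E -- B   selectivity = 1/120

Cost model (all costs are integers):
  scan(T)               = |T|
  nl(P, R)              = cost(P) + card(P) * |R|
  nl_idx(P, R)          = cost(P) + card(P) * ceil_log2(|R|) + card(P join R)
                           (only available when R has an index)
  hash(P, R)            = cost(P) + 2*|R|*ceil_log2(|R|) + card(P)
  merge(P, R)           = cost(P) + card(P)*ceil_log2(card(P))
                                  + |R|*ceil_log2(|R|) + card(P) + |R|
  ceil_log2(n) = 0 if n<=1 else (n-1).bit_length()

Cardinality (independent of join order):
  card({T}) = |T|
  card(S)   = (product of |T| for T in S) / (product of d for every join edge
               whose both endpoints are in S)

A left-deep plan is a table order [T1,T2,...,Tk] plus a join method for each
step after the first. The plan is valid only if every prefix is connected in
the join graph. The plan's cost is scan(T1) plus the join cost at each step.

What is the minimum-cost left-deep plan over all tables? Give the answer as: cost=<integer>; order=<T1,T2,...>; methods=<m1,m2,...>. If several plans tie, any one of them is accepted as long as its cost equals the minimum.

Selinger DP (subsets sized 1..n):
  {A}: scan cost=250, card=250
  {C}: scan cost=20, card=20
  {D}: scan cost=50, card=50
  {E}: scan cost=120, card=120
  {B}: scan cost=500, card=500
  {AC}: card=2500; try (C,hash)→700, (A,merge)→2390, (C,merge)→2620, (C,nl_idx)→4000, (A,hash)→4040, (A,nl)→5020 …(+1); best=700 via (C,hash)
  {CD}: card=40; try (C,hash)→300, (C,nl_idx)→340, (D,merge)→490, (C,merge)→520, (D,hash)→640, (D,nl)→1020 …(+1); best=300 via (C,hash)
  {DE}: card=300; try (E,nl_idx)→700, (D,hash)→840, (E,merge)→1360, (D,merge)→1430, (E,hash)→1780, (E,nl)→6050 …(+1); best=700 via (E,nl_idx)
  {BE}: card=500; try (E,hash)→2680, (E,nl_idx)→4500, (B,merge)→6080, (E,merge)→6460, (B,hash)→9240, (B,nl)→60120 …(+1); best=2680 via (E,hash)
  {ACD}: card=5000; try (A,merge)→2830, (D,hash)→3800, (A,hash)→4340, (A,nl)→10300, (D,merge)→33550, (D,nl)→125700; best=2830 via (A,merge)
  {CDE}: card=240; try (E,nl_idx)→820, (C,hash)→1200, (E,merge)→1540, (E,hash)→2020, (C,nl_idx)→2440, (C,merge)→3820 …(+2); best=820 via (E,nl_idx)
  {BDE}: card=1250; try (D,hash)→3780, (D,merge)→8030, (B,merge)→8700, (B,hash)→10000, (D,nl)→27680, (B,nl)→150700; best=3780 via (D,hash)
  {ACDE}: card=30000; try (A,hash)→5060, (A,merge)→5230, (E,hash)→9510, (A,nl)→60820, (E,nl_idx)→67830, (E,merge)→73790 …(+1); best=5060 via (A,hash)
  {BCDE}: card=1000; try (C,hash)→5230, (B,merge)→7980, (B,hash)→10060, (C,nl_idx)→11030, (C,merge)→18900, (C,nl)→28780 …(+1); best=5230 via (C,hash)
  {ABCDE}: card=125000; try (A,hash)→10230, (A,merge)→18480, (B,hash)→44060, (A,nl)→255230, (B,merge)→490060, (B,nl)→15005060; best=10230 via (A,hash)

cost=10230; order=B,E,D,C,A; methods=hash,hash,hash,hash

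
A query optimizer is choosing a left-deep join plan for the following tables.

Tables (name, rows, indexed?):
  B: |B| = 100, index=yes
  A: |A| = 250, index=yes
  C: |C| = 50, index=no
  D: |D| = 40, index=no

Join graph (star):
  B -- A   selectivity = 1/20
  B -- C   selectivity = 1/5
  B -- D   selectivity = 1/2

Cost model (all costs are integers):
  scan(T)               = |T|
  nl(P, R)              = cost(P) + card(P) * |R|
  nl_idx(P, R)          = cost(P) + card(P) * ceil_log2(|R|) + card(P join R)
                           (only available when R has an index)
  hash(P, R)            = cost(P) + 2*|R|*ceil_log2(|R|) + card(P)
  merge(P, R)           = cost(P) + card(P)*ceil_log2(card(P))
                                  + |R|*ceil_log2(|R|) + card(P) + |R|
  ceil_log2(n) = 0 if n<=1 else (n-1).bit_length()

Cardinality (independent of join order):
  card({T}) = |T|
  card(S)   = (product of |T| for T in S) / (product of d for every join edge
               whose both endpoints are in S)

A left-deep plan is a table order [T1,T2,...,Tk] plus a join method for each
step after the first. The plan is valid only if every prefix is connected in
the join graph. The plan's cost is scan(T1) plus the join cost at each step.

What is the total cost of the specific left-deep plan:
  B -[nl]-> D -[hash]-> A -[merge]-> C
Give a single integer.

410450

step 1: scan B: cost=100, card=100
step 2: join D via nl
    card(P join D) = 100*40/(2) = 2000
    cost = 100 + 100*40 = 4100
step 3: join A via hash
    card(P join A) = 2000*250/(20) = 25000
    cost = 4100 + 2*250*8 + 2000 = 10100
step 4: join C via merge
    card(P join C) = 25000*50/(5) = 250000
    cost = 10100 + 25000*15 + 50*6 + 25000 + 50 = 410450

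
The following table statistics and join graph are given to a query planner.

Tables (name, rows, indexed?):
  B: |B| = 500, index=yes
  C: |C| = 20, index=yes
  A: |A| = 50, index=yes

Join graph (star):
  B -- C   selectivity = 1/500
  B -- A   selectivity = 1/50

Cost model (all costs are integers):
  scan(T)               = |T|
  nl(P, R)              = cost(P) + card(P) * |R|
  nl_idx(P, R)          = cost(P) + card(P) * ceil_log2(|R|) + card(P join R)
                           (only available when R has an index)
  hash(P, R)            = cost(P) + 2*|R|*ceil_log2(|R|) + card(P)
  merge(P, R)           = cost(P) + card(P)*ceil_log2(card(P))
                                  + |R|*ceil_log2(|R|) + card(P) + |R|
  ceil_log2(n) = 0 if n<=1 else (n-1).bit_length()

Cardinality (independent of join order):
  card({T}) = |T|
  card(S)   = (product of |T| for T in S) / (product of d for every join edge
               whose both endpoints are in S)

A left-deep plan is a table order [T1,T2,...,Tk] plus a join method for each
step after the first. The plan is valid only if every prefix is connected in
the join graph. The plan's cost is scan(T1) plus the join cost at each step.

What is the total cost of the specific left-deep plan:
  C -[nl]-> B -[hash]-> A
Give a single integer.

10640

step 1: scan C: cost=20, card=20
step 2: join B via nl
    card(P join B) = 20*500/(500) = 20
    cost = 20 + 20*500 = 10020
step 3: join A via hash
    card(P join A) = 20*50/(50) = 20
    cost = 10020 + 2*50*6 + 20 = 10640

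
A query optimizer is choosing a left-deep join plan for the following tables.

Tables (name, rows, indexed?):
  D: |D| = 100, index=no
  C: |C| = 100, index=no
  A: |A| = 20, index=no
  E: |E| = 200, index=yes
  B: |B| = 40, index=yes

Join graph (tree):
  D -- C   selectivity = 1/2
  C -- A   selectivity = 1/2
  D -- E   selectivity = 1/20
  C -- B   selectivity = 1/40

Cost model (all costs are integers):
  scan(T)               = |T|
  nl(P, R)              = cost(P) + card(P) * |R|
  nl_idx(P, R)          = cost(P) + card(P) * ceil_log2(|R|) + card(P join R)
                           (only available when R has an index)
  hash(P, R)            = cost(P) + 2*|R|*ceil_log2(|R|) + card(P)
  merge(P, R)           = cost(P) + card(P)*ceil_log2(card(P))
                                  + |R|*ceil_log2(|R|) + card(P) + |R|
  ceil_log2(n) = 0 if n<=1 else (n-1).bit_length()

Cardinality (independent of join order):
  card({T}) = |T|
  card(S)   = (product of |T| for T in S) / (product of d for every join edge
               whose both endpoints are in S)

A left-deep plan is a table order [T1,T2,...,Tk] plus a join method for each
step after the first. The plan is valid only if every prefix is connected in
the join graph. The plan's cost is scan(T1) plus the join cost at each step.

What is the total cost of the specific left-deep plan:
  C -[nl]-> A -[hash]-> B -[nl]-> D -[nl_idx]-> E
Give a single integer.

step 1: scan C: cost=100, card=100
step 2: join A via nl
    card(P join A) = 100*20/(2) = 1000
    cost = 100 + 100*20 = 2100
step 3: join B via hash
    card(P join B) = 1000*40/(40) = 1000
    cost = 2100 + 2*40*6 + 1000 = 3580
step 4: join D via nl
    card(P join D) = 1000*100/(2) = 50000
    cost = 3580 + 1000*100 = 103580
step 5: join E via nl_idx
    card(P join E) = 50000*200/(20) = 500000
    cost = 103580 + 50000*8 + 500000 = 1003580

1003580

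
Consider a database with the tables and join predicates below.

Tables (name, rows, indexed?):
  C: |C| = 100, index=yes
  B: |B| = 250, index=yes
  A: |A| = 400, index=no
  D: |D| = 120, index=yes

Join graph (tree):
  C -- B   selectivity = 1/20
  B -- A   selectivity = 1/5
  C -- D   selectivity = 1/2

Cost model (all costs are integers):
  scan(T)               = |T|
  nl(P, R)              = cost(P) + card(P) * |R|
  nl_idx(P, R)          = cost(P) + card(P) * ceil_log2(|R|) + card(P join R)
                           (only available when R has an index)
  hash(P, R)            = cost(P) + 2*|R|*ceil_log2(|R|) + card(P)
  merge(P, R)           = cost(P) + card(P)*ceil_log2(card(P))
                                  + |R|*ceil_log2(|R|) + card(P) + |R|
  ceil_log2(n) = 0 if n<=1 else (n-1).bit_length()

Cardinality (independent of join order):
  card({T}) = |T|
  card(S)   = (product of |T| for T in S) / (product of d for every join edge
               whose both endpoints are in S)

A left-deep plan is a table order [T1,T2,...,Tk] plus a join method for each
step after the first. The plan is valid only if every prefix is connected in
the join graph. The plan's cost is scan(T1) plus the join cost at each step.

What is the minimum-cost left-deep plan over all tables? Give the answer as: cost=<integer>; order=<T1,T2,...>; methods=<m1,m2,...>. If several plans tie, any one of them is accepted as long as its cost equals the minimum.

cost=87030; order=B,C,D,A; methods=hash,hash,hash

Selinger DP (subsets sized 1..n):
  {C}: scan cost=100, card=100
  {B}: scan cost=250, card=250
  {A}: scan cost=400, card=400
  {D}: scan cost=120, card=120
  {BC}: card=1250; try (C,hash)→1900, (B,nl_idx)→2150, (B,merge)→3150, (C,nl_idx)→3250, (C,merge)→3300, (B,hash)→4200 …(+2); best=1900 via (C,hash)
  {CD}: card=6000; try (C,hash)→1640, (D,merge)→1860, (D,hash)→1880, (C,merge)→1880, (D,nl_idx)→6800, (C,nl_idx)→6960 …(+2); best=1640 via (C,hash)
  {AB}: card=20000; try (B,hash)→4800, (A,merge)→6500, (B,merge)→6650, (A,hash)→7700, (B,nl_idx)→23600, (A,nl)→100250 …(+1); best=4800 via (B,hash)
  {ABC}: card=100000; try (A,hash)→10350, (A,merge)→20900, (C,hash)→26200, (C,nl_idx)→244800, (C,merge)→325600, (A,nl)→501900 …(+1); best=10350 via (A,hash)
  {BCD}: card=75000; try (D,hash)→4830, (B,hash)→11640, (D,merge)→17860, (D,nl_idx)→85650, (B,merge)→87890, (B,nl_idx)→124640 …(+2); best=4830 via (D,hash)
  {ABCD}: card=6000000; try (A,hash)→87030, (D,hash)→112030, (A,merge)→1358830, (D,merge)→1811310, (D,nl_idx)→6710350, (D,nl)→12010350 …(+1); best=87030 via (A,hash)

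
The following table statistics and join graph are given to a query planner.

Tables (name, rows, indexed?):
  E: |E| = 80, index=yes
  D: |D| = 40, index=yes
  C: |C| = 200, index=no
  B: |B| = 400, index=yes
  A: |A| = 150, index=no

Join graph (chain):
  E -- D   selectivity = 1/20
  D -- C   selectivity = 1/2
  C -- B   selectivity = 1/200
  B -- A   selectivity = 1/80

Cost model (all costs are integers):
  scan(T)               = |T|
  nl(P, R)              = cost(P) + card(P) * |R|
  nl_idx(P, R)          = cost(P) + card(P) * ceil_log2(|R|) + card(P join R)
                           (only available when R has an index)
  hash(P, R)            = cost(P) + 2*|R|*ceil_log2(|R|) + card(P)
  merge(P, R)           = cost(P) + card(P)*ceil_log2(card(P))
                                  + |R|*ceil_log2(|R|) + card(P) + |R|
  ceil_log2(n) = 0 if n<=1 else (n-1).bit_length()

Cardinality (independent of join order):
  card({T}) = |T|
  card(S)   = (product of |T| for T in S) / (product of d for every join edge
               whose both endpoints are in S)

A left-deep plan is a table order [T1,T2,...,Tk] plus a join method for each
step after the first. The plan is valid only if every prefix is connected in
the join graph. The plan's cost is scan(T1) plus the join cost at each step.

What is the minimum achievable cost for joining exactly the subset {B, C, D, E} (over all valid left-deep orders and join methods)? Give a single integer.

12400

Selinger DP over subsets of {B,C,D,E}:
  {E}: scan cost=80, card=80
  {D}: scan cost=40, card=40
  {C}: scan cost=200, card=200
  {B}: scan cost=400, card=400
  {DE}: card=160; try (E,nl_idx)→480, (D,hash)→640, (D,nl_idx)→720, (E,merge)→960, (D,merge)→1000, (E,hash)→1200 …(+2); best=480 via (E,nl_idx)
  {CD}: card=4000; try (D,hash)→880, (C,merge)→2120, (D,merge)→2280, (C,hash)→3280, (D,nl_idx)→5400, (C,nl)→8040 …(+1); best=880 via (D,hash)
  {BC}: card=400; try (B,nl_idx)→2400, (C,hash)→4000, (B,merge)→6000, (C,merge)→6200, (B,hash)→7600, (B,nl)→80200 …(+1); best=2400 via (B,nl_idx)
  {CDE}: card=16000; try (C,merge)→3720, (C,hash)→3840, (E,hash)→6000, (C,nl)→32480, (E,nl_idx)→44880, (E,merge)→53520 …(+1); best=3720 via (C,merge)
  {BCD}: card=8000; try (D,hash)→3280, (D,merge)→6680, (B,hash)→12080, (D,nl_idx)→12800, (D,nl)→18400, (B,nl_idx)→44880 …(+2); best=3280 via (D,hash)
  {BCDE}: card=32000; try (E,hash)→12400, (B,hash)→26920, (E,nl_idx)→91280, (E,merge)→115920, (B,nl_idx)→179720, (B,merge)→247720 …(+2); best=12400 via (E,hash)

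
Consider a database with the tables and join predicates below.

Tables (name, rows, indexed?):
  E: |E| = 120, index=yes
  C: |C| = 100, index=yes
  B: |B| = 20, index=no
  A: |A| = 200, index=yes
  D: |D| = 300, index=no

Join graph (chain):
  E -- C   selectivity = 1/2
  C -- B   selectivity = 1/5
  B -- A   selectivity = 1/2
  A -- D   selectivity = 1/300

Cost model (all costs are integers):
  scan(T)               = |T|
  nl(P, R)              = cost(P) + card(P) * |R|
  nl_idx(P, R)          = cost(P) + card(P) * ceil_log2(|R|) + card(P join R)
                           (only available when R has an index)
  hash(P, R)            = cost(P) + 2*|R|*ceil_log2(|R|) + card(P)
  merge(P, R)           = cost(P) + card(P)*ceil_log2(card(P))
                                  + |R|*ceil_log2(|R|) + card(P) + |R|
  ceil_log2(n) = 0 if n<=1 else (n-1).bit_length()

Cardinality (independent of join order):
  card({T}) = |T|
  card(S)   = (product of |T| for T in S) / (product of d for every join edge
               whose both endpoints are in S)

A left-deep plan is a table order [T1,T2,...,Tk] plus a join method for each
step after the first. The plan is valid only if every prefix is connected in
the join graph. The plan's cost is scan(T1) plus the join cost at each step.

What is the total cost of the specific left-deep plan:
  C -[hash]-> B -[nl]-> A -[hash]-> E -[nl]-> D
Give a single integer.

step 1: scan C: cost=100, card=100
step 2: join B via hash
    card(P join B) = 100*20/(5) = 400
    cost = 100 + 2*20*5 + 100 = 400
step 3: join A via nl
    card(P join A) = 400*200/(2) = 40000
    cost = 400 + 400*200 = 80400
step 4: join E via hash
    card(P join E) = 40000*120/(2) = 2400000
    cost = 80400 + 2*120*7 + 40000 = 122080
step 5: join D via nl
    card(P join D) = 2400000*300/(300) = 2400000
    cost = 122080 + 2400000*300 = 720122080

720122080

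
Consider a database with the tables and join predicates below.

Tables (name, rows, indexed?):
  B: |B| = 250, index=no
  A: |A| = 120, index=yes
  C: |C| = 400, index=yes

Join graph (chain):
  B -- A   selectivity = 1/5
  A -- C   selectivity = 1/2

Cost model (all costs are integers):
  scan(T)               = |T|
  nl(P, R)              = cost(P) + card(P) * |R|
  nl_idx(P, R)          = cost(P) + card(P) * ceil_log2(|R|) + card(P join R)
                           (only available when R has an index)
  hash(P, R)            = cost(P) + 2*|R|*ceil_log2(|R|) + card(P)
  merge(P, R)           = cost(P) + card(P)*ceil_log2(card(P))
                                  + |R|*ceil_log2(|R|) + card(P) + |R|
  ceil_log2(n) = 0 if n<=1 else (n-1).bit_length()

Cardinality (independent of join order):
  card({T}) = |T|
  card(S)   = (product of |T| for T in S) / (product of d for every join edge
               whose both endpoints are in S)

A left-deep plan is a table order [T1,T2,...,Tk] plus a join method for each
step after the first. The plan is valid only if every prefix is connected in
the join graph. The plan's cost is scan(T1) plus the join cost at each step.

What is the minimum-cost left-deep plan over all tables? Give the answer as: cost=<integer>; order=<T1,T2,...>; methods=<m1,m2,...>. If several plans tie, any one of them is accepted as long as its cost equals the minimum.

Selinger DP (subsets sized 1..n):
  {B}: scan cost=250, card=250
  {A}: scan cost=120, card=120
  {C}: scan cost=400, card=400
  {AB}: card=6000; try (A,hash)→2180, (B,merge)→3330, (A,merge)→3460, (B,hash)→4240, (A,nl_idx)→8000, (B,nl)→30120 …(+1); best=2180 via (A,hash)
  {AC}: card=24000; try (A,hash)→2480, (C,merge)→5080, (A,merge)→5360, (C,hash)→7440, (C,nl_idx)→25200, (A,nl_idx)→27200 …(+2); best=2480 via (A,hash)
  {ABC}: card=1200000; try (C,hash)→15380, (B,hash)→30480, (C,merge)→90180, (B,merge)→388730, (C,nl_idx)→1256180, (C,nl)→2402180 …(+1); best=15380 via (C,hash)

cost=15380; order=B,A,C; methods=hash,hash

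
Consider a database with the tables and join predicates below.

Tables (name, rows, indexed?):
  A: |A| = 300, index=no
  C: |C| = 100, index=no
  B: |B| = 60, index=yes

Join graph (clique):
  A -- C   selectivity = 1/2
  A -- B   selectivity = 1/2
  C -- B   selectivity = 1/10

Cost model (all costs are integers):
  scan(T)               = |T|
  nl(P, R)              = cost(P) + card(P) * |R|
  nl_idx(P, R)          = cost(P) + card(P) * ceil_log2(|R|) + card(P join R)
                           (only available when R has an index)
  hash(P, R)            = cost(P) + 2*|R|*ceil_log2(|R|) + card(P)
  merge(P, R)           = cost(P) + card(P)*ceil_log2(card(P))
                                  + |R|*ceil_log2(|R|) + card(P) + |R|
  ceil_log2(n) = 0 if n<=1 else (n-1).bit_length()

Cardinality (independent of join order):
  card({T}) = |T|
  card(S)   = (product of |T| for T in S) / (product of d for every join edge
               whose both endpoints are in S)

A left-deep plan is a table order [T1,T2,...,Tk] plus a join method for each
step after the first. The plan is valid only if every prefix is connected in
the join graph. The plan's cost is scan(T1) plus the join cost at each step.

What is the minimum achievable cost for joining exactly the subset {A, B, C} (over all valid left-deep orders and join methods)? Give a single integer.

6920

Selinger DP over subsets of {A,B,C}:
  {A}: scan cost=300, card=300
  {C}: scan cost=100, card=100
  {B}: scan cost=60, card=60
  {AC}: card=15000; try (C,hash)→2000, (A,merge)→3900, (C,merge)→4100, (A,hash)→5600, (A,nl)→30100, (C,nl)→30300; best=2000 via (C,hash)
  {AB}: card=9000; try (B,hash)→1320, (A,merge)→3480, (B,merge)→3720, (A,hash)→5520, (B,nl_idx)→11100, (A,nl)→18060 …(+1); best=1320 via (B,hash)
  {BC}: card=600; try (B,hash)→920, (C,merge)→1280, (B,nl_idx)→1300, (B,merge)→1320, (C,hash)→1520, (C,nl)→6060 …(+1); best=920 via (B,hash)
  {ABC}: card=45000; try (A,hash)→6920, (A,merge)→10520, (C,hash)→11720, (B,hash)→17720, (B,nl_idx)→137000, (C,merge)→137120 …(+4); best=6920 via (A,hash)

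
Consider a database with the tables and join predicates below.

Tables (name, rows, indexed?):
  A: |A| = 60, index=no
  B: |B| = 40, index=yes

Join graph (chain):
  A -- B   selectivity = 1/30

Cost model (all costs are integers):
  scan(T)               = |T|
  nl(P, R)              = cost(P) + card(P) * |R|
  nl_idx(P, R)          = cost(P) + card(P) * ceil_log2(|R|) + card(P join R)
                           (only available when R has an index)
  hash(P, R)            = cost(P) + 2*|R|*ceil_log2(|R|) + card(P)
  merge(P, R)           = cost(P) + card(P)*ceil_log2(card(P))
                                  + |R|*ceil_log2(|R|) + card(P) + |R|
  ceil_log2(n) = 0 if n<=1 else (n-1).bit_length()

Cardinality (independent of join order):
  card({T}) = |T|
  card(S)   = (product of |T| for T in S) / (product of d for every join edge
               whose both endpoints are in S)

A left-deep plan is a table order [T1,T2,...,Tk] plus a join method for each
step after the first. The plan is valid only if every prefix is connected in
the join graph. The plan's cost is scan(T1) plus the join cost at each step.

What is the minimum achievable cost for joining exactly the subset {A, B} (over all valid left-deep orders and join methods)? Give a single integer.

Selinger DP over subsets of {A,B}:
  {A}: scan cost=60, card=60
  {B}: scan cost=40, card=40
  {AB}: card=80; try (B,nl_idx)→500, (B,hash)→600, (A,merge)→740, (B,merge)→760, (A,hash)→800, (A,nl)→2440 …(+1); best=500 via (B,nl_idx)

500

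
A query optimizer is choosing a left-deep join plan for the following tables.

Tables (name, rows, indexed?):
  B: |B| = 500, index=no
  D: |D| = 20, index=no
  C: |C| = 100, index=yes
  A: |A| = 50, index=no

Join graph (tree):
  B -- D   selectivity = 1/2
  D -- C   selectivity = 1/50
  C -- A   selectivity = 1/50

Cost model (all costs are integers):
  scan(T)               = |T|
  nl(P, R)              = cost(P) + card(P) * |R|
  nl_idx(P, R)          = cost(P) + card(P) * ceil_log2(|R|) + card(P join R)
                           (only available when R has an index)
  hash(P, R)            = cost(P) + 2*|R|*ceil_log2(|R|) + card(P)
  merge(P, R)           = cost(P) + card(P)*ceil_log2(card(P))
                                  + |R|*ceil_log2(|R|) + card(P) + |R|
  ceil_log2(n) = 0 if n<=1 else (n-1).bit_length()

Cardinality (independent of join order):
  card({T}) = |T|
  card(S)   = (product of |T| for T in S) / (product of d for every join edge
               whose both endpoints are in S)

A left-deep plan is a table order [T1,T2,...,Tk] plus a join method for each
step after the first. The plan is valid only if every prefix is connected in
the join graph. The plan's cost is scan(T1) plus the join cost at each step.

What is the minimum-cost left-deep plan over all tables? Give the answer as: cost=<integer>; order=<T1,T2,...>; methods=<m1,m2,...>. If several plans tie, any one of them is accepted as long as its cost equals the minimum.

Selinger DP (subsets sized 1..n):
  {B}: scan cost=500, card=500
  {D}: scan cost=20, card=20
  {C}: scan cost=100, card=100
  {A}: scan cost=50, card=50
  {BD}: card=5000; try (D,hash)→1200, (B,merge)→5140, (D,merge)→5620, (B,hash)→9040, (B,nl)→10020, (D,nl)→10500; best=1200 via (D,hash)
  {CD}: card=40; try (C,nl_idx)→200, (D,hash)→400, (C,merge)→940, (D,merge)→1020, (C,hash)→1440, (C,nl)→2020 …(+1); best=200 via (C,nl_idx)
  {AC}: card=100; try (C,nl_idx)→500, (A,hash)→800, (C,merge)→1200, (A,merge)→1250, (C,hash)→1500, (C,nl)→5050 …(+1); best=500 via (C,nl_idx)
  {BCD}: card=10000; try (B,merge)→5480, (C,hash)→7600, (B,hash)→9240, (B,nl)→20200, (C,nl_idx)→46200, (C,merge)→72000 …(+1); best=5480 via (B,merge)
  {ACD}: card=40; try (D,hash)→800, (A,merge)→830, (A,hash)→840, (D,merge)→1420, (A,nl)→2200, (D,nl)→2500; best=800 via (D,hash)
  {ABCD}: card=10000; try (B,merge)→6080, (B,hash)→9840, (A,hash)→16080, (B,nl)→20800, (A,merge)→155830, (A,nl)→505480; best=6080 via (B,merge)

cost=6080; order=A,C,D,B; methods=nl_idx,hash,merge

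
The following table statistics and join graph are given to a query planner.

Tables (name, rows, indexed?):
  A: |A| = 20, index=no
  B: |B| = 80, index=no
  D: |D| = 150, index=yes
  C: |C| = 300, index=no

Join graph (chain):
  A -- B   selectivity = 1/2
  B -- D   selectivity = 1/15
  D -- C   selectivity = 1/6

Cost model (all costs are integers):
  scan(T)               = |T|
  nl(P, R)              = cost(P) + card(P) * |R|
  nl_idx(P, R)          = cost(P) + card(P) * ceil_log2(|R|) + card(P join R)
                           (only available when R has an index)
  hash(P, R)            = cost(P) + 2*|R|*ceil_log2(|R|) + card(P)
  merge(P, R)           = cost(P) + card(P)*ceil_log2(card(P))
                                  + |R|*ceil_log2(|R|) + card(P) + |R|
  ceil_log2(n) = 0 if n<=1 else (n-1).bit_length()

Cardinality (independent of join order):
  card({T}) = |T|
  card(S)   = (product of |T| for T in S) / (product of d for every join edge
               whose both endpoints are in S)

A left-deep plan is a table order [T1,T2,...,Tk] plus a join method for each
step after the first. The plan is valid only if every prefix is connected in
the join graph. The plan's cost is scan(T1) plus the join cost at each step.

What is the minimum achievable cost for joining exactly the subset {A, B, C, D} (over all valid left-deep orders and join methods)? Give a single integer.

15820

Selinger DP over subsets of {A,B,C,D}:
  {A}: scan cost=20, card=20
  {B}: scan cost=80, card=80
  {D}: scan cost=150, card=150
  {C}: scan cost=300, card=300
  {AB}: card=800; try (A,hash)→360, (B,merge)→780, (A,merge)→840, (B,hash)→1160, (B,nl)→1620, (A,nl)→1680; best=360 via (A,hash)
  {BD}: card=800; try (B,hash)→1420, (D,nl_idx)→1520, (D,merge)→2070, (B,merge)→2140, (D,hash)→2560, (D,nl)→12080 …(+1); best=1420 via (B,hash)
  {CD}: card=7500; try (D,hash)→3000, (C,merge)→4500, (D,merge)→4650, (C,hash)→5700, (D,nl_idx)→10200, (C,nl)→45150 …(+1); best=3000 via (D,hash)
  {ABD}: card=8000; try (A,hash)→2420, (D,hash)→3560, (A,merge)→10340, (D,merge)→10510, (D,nl_idx)→14760, (A,nl)→17420 …(+1); best=2420 via (A,hash)
  {BCD}: card=40000; try (C,hash)→7620, (B,hash)→11620, (C,merge)→13220, (B,merge)→108640, (C,nl)→241420, (B,nl)→603000; best=7620 via (C,hash)
  {ABCD}: card=400000; try (C,hash)→15820, (A,hash)→47820, (C,merge)→117420, (A,merge)→687740, (A,nl)→807620, (C,nl)→2402420; best=15820 via (C,hash)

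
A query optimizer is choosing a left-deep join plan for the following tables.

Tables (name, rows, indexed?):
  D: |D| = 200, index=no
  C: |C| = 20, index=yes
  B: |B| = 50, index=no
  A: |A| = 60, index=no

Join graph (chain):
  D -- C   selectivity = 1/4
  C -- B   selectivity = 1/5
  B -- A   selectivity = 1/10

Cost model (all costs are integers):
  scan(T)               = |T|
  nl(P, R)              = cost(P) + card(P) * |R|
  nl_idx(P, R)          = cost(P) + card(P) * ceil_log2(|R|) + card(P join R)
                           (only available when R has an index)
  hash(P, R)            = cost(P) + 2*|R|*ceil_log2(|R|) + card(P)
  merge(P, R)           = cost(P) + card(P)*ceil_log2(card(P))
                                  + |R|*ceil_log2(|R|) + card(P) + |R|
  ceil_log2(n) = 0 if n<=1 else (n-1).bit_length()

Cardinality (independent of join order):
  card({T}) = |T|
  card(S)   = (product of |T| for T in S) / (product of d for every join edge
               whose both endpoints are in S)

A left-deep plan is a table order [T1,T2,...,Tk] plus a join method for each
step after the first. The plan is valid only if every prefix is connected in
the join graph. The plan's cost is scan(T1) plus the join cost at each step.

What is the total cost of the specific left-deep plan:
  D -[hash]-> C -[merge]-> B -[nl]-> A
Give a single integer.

611950

step 1: scan D: cost=200, card=200
step 2: join C via hash
    card(P join C) = 200*20/(4) = 1000
    cost = 200 + 2*20*5 + 200 = 600
step 3: join B via merge
    card(P join B) = 1000*50/(5) = 10000
    cost = 600 + 1000*10 + 50*6 + 1000 + 50 = 11950
step 4: join A via nl
    card(P join A) = 10000*60/(10) = 60000
    cost = 11950 + 10000*60 = 611950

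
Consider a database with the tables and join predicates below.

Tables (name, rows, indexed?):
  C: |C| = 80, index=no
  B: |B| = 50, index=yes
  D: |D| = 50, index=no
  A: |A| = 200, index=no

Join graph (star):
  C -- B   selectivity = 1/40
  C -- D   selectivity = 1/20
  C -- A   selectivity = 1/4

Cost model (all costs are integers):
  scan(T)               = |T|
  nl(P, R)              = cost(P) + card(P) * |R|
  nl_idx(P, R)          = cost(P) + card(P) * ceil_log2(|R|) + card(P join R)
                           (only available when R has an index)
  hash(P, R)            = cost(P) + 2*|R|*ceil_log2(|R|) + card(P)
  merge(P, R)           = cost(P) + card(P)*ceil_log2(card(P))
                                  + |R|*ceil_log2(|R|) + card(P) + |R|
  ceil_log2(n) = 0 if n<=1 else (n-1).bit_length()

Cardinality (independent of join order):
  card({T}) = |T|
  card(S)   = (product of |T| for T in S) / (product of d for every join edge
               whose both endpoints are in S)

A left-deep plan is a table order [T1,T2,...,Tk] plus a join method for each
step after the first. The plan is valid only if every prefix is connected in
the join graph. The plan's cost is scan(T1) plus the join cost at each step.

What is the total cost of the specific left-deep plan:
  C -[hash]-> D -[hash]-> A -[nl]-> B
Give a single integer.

step 1: scan C: cost=80, card=80
step 2: join D via hash
    card(P join D) = 80*50/(20) = 200
    cost = 80 + 2*50*6 + 80 = 760
step 3: join A via hash
    card(P join A) = 200*200/(4) = 10000
    cost = 760 + 2*200*8 + 200 = 4160
step 4: join B via nl
    card(P join B) = 10000*50/(40) = 12500
    cost = 4160 + 10000*50 = 504160

504160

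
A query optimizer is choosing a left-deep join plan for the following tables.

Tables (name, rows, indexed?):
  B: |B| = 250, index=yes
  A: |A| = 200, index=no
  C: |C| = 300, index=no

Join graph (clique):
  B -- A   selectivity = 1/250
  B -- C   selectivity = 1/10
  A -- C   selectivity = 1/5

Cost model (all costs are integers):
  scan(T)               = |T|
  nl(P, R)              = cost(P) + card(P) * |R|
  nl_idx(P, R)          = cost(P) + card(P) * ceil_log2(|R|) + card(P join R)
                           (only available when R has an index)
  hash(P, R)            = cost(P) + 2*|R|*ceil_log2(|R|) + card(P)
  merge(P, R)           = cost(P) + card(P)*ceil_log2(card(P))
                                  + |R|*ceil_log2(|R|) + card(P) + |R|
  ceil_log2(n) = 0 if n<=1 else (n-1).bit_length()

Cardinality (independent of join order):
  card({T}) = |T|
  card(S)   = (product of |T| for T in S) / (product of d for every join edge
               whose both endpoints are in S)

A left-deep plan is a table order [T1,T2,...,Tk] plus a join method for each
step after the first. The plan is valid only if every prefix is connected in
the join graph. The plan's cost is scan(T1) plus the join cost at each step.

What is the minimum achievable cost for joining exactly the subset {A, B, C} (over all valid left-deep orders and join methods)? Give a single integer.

Selinger DP over subsets of {A,B,C}:
  {B}: scan cost=250, card=250
  {A}: scan cost=200, card=200
  {C}: scan cost=300, card=300
  {AB}: card=200; try (B,nl_idx)→2000, (A,hash)→3700, (B,merge)→4250, (A,merge)→4300, (B,hash)→4400, (B,nl)→50200 …(+1); best=2000 via (B,nl_idx)
  {BC}: card=7500; try (B,hash)→4600, (C,merge)→5500, (B,merge)→5550, (C,hash)→5900, (B,nl_idx)→10200, (C,nl)→75250 …(+1); best=4600 via (B,hash)
  {AC}: card=12000; try (A,hash)→3800, (C,merge)→5000, (A,merge)→5100, (C,hash)→5800, (C,nl)→60200, (A,nl)→60300; best=3800 via (A,hash)
  {ABC}: card=1200; try (C,merge)→6800, (C,hash)→7600, (A,hash)→15300, (B,hash)→19800, (C,nl)→62000, (B,nl_idx)→101000 …(+4); best=6800 via (C,merge)

6800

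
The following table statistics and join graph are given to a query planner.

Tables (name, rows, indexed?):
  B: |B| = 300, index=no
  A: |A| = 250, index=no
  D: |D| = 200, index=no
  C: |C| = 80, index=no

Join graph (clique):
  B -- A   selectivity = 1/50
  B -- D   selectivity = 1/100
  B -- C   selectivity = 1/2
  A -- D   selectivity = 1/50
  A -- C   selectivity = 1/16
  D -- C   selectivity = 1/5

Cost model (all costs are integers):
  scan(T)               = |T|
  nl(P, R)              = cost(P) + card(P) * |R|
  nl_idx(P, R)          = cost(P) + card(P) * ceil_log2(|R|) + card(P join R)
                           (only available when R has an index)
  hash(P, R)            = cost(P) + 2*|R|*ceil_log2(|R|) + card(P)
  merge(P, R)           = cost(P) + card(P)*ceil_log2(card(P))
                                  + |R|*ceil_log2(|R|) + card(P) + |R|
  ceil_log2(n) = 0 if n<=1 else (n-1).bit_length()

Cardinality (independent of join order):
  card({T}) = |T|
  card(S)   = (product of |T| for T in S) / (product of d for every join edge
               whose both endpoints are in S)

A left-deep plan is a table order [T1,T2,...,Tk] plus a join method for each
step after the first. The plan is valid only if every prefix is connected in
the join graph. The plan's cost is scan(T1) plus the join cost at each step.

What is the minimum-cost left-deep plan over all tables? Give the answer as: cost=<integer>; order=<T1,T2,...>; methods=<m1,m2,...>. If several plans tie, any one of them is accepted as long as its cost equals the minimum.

Selinger DP (subsets sized 1..n):
  {B}: scan cost=300, card=300
  {A}: scan cost=250, card=250
  {D}: scan cost=200, card=200
  {C}: scan cost=80, card=80
  {AB}: card=1500; try (A,hash)→4600, (B,merge)→5500, (A,merge)→5550, (B,hash)→5900, (B,nl)→75250, (A,nl)→75300; best=4600 via (A,hash)
  {BD}: card=600; try (D,hash)→3800, (B,merge)→5000, (D,merge)→5100, (B,hash)→5800, (B,nl)→60200, (D,nl)→60300; best=3800 via (D,hash)
  {BC}: card=12000; try (C,hash)→1720, (B,merge)→3720, (C,merge)→3940, (B,hash)→5560, (B,nl)→24080, (C,nl)→24300; best=1720 via (C,hash)
  {AD}: card=1000; try (D,hash)→3700, (A,merge)→4250, (D,merge)→4300, (A,hash)→4400, (A,nl)→50200, (D,nl)→50250; best=3700 via (D,hash)
  {AC}: card=1250; try (C,hash)→1620, (A,merge)→2970, (C,merge)→3140, (A,hash)→4160, (A,nl)→20080, (C,nl)→20250; best=1620 via (C,hash)
  {CD}: card=3200; try (C,hash)→1520, (D,merge)→2520, (C,merge)→2640, (D,hash)→3360, (D,nl)→16080, (C,nl)→16200; best=1520 via (C,hash)
  {ABD}: card=60; try (A,hash)→8400, (D,hash)→9300, (B,hash)→10100, (A,merge)→12650, (B,merge)→17700, (D,merge)→24400 …(+3); best=8400 via (A,hash)
  {ABC}: card=3750; try (C,hash)→7220, (B,hash)→8270, (A,hash)→17720, (B,merge)→19620, (C,merge)→23240, (C,nl)→124600 …(+3); best=7220 via (C,hash)
  {BCD}: card=4800; try (C,hash)→5520, (B,hash)→10120, (C,merge)→11040, (D,hash)→16920, (B,merge)→46120, (C,nl)→51800 …(+3); best=5520 via (C,hash)
  {ACD}: card=1000; try (C,hash)→5820, (D,hash)→6070, (A,hash)→8720, (C,merge)→15340, (D,merge)→18420, (A,merge)→45370 …(+3); best=5820 via (C,hash)
  {ABCD}: card=30; try (C,merge)→9460, (C,hash)→9580, (B,hash)→12220, (C,nl)→13200, (D,hash)→14170, (A,hash)→14320 …(+6); best=9460 via (C,merge)

cost=9460; order=B,D,A,C; methods=hash,hash,merge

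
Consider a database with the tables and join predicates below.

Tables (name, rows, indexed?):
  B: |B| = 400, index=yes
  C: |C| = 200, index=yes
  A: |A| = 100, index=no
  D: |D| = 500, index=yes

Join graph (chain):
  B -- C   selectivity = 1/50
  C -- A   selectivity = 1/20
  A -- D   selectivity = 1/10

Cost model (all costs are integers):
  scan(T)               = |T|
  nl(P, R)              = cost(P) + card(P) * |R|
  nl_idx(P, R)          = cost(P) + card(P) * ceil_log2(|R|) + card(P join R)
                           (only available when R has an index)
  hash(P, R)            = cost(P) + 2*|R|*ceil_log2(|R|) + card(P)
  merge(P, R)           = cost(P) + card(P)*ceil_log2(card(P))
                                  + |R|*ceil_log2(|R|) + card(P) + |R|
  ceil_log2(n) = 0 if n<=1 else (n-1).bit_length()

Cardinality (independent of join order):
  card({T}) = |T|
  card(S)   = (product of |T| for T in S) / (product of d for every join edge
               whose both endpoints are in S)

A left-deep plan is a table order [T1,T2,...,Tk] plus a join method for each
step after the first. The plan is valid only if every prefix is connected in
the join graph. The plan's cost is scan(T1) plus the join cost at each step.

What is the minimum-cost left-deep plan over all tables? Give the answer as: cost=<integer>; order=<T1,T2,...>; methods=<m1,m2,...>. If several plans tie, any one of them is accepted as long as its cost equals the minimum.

Selinger DP (subsets sized 1..n):
  {B}: scan cost=400, card=400
  {C}: scan cost=200, card=200
  {A}: scan cost=100, card=100
  {D}: scan cost=500, card=500
  {BC}: card=1600; try (B,nl_idx)→3600, (C,hash)→4000, (C,nl_idx)→5200, (B,merge)→6000, (C,merge)→6200, (B,hash)→7600 …(+2); best=3600 via (B,nl_idx)
  {AC}: card=1000; try (A,hash)→1800, (C,nl_idx)→1900, (C,merge)→2700, (A,merge)→2800, (C,hash)→3400, (C,nl)→20100 …(+1); best=1800 via (A,hash)
  {AD}: card=5000; try (A,hash)→2400, (D,merge)→5900, (D,nl_idx)→6000, (A,merge)→6300, (D,hash)→9200, (D,nl)→50100 …(+1); best=2400 via (A,hash)
  {ABC}: card=8000; try (A,hash)→6600, (B,hash)→10000, (B,merge)→16800, (B,nl_idx)→18800, (A,merge)→23600, (A,nl)→163600 …(+1); best=6600 via (A,hash)
  {ACD}: card=50000; try (C,hash)→10600, (D,hash)→11800, (D,merge)→17800, (D,nl_idx)→60800, (C,merge)→74200, (C,nl_idx)→92400 …(+2); best=10600 via (C,hash)
  {ABCD}: card=400000; try (D,hash)→23600, (B,hash)→67800, (D,merge)→123600, (D,nl_idx)→478600, (B,nl_idx)→860600, (B,merge)→864600 …(+2); best=23600 via (D,hash)

cost=23600; order=C,B,A,D; methods=nl_idx,hash,hash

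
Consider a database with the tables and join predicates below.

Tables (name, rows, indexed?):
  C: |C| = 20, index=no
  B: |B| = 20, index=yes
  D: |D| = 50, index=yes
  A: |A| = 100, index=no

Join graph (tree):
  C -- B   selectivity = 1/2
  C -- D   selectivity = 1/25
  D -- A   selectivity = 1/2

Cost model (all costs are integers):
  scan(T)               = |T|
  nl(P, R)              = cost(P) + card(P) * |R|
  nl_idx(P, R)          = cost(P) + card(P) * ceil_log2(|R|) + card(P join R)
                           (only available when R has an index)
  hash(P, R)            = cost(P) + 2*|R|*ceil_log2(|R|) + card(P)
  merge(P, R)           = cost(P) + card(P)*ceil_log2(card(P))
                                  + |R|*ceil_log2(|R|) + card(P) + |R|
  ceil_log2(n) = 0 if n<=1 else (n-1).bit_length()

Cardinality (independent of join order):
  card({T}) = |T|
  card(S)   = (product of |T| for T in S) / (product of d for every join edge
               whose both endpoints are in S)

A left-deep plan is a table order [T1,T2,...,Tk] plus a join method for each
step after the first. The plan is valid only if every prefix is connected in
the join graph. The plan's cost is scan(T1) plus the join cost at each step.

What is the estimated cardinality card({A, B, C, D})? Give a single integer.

Tables in S: A(100), B(20), C(20), D(50)
Edges inside S: C-B(d=2), C-D(d=25), D-A(d=2)
numerator = 100 * 20 * 20 * 50 = 2000000
denominator = 2 * 25 * 2 = 100
card(S) = 2000000 / 100 = 20000

20000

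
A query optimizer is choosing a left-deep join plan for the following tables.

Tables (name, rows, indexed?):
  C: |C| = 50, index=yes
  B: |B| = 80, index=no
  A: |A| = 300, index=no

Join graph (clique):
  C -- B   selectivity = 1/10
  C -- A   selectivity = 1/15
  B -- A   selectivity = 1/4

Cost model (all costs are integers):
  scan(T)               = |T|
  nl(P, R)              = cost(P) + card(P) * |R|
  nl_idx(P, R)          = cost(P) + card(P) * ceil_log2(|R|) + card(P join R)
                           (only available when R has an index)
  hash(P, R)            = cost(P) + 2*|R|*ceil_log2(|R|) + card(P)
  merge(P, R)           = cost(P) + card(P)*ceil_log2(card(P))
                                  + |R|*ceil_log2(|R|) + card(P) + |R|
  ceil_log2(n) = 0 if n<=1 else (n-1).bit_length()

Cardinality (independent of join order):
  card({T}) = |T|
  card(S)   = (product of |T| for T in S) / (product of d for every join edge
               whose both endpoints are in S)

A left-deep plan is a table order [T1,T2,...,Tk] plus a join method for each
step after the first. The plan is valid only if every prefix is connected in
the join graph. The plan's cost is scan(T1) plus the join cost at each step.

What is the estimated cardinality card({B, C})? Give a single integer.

Tables in S: B(80), C(50)
Edges inside S: C-B(d=10)
numerator = 80 * 50 = 4000
denominator = 10 = 10
card(S) = 4000 / 10 = 400

400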